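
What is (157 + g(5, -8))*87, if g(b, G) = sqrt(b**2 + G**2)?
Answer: 13659 + 87*sqrt(89) ≈ 14480.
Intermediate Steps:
g(b, G) = sqrt(G**2 + b**2)
(157 + g(5, -8))*87 = (157 + sqrt((-8)**2 + 5**2))*87 = (157 + sqrt(64 + 25))*87 = (157 + sqrt(89))*87 = 13659 + 87*sqrt(89)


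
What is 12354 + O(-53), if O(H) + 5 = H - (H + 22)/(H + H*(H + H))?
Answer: 68427271/5565 ≈ 12296.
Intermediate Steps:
O(H) = -5 + H - (22 + H)/(H + 2*H²) (O(H) = -5 + (H - (H + 22)/(H + H*(H + H))) = -5 + (H - (22 + H)/(H + H*(2*H))) = -5 + (H - (22 + H)/(H + 2*H²)) = -5 + H - (22 + H)/(H + 2*H²))
12354 + O(-53) = 12354 + (-22 - 9*(-53)² - 6*(-53) + 2*(-53)³)/((-53)*(1 + 2*(-53))) = 12354 - (-22 - 9*2809 + 318 + 2*(-148877))/(53*(1 - 106)) = 12354 - 1/53*(-22 - 25281 + 318 - 297754)/(-105) = 12354 - 1/53*(-1/105)*(-322739) = 12354 - 322739/5565 = 68427271/5565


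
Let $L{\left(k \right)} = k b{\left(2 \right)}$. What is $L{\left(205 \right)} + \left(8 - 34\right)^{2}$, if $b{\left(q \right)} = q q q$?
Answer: $2316$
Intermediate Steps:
$b{\left(q \right)} = q^{3}$ ($b{\left(q \right)} = q^{2} q = q^{3}$)
$L{\left(k \right)} = 8 k$ ($L{\left(k \right)} = k 2^{3} = k 8 = 8 k$)
$L{\left(205 \right)} + \left(8 - 34\right)^{2} = 8 \cdot 205 + \left(8 - 34\right)^{2} = 1640 + \left(-26\right)^{2} = 1640 + 676 = 2316$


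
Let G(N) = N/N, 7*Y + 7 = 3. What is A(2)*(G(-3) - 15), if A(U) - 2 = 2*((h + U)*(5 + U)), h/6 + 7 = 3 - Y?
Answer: 3612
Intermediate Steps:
Y = -4/7 (Y = -1 + (⅐)*3 = -1 + 3/7 = -4/7 ≈ -0.57143)
h = -144/7 (h = -42 + 6*(3 - 1*(-4/7)) = -42 + 6*(3 + 4/7) = -42 + 6*(25/7) = -42 + 150/7 = -144/7 ≈ -20.571)
G(N) = 1
A(U) = 2 + 2*(5 + U)*(-144/7 + U) (A(U) = 2 + 2*((-144/7 + U)*(5 + U)) = 2 + 2*((5 + U)*(-144/7 + U)) = 2 + 2*(5 + U)*(-144/7 + U))
A(2)*(G(-3) - 15) = (-1426/7 + 2*2² - 218/7*2)*(1 - 15) = (-1426/7 + 2*4 - 436/7)*(-14) = (-1426/7 + 8 - 436/7)*(-14) = -258*(-14) = 3612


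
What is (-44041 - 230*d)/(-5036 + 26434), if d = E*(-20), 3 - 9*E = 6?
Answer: -136723/64194 ≈ -2.1298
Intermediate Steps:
E = -1/3 (E = 1/3 - 1/9*6 = 1/3 - 2/3 = -1/3 ≈ -0.33333)
d = 20/3 (d = -1/3*(-20) = 20/3 ≈ 6.6667)
(-44041 - 230*d)/(-5036 + 26434) = (-44041 - 230*20/3)/(-5036 + 26434) = (-44041 - 4600/3)/21398 = -136723/3*1/21398 = -136723/64194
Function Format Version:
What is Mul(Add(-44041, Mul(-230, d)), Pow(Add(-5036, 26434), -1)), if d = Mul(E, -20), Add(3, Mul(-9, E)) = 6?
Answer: Rational(-136723, 64194) ≈ -2.1298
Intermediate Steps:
E = Rational(-1, 3) (E = Add(Rational(1, 3), Mul(Rational(-1, 9), 6)) = Add(Rational(1, 3), Rational(-2, 3)) = Rational(-1, 3) ≈ -0.33333)
d = Rational(20, 3) (d = Mul(Rational(-1, 3), -20) = Rational(20, 3) ≈ 6.6667)
Mul(Add(-44041, Mul(-230, d)), Pow(Add(-5036, 26434), -1)) = Mul(Add(-44041, Mul(-230, Rational(20, 3))), Pow(Add(-5036, 26434), -1)) = Mul(Add(-44041, Rational(-4600, 3)), Pow(21398, -1)) = Mul(Rational(-136723, 3), Rational(1, 21398)) = Rational(-136723, 64194)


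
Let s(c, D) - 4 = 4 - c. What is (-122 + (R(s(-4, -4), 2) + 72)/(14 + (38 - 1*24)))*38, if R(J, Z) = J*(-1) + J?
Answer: -31768/7 ≈ -4538.3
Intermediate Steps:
s(c, D) = 8 - c (s(c, D) = 4 + (4 - c) = 8 - c)
R(J, Z) = 0 (R(J, Z) = -J + J = 0)
(-122 + (R(s(-4, -4), 2) + 72)/(14 + (38 - 1*24)))*38 = (-122 + (0 + 72)/(14 + (38 - 1*24)))*38 = (-122 + 72/(14 + (38 - 24)))*38 = (-122 + 72/(14 + 14))*38 = (-122 + 72/28)*38 = (-122 + 72*(1/28))*38 = (-122 + 18/7)*38 = -836/7*38 = -31768/7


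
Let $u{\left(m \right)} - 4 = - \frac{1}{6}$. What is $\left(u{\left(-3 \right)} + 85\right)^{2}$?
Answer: $\frac{284089}{36} \approx 7891.4$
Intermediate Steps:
$u{\left(m \right)} = \frac{23}{6}$ ($u{\left(m \right)} = 4 - \frac{1}{6} = \frac{23}{6}$)
$\left(u{\left(-3 \right)} + 85\right)^{2} = \left(\frac{23}{6} + 85\right)^{2} = \left(\frac{533}{6}\right)^{2} = \frac{284089}{36}$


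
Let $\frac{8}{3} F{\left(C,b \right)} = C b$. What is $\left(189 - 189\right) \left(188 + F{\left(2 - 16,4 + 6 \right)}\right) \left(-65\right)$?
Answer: $0$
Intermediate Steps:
$F{\left(C,b \right)} = \frac{3 C b}{8}$
$\left(189 - 189\right) \left(188 + F{\left(2 - 16,4 + 6 \right)}\right) \left(-65\right) = \left(189 - 189\right) \left(188 + \frac{3 \left(2 - 16\right) \left(4 + 6\right)}{8}\right) \left(-65\right) = 0 \left(188 + \frac{3}{8} \left(2 - 16\right) 10\right) \left(-65\right) = 0 \left(188 + \frac{3}{8} \left(-14\right) 10\right) \left(-65\right) = 0 \left(188 - \frac{105}{2}\right) \left(-65\right) = 0 \cdot \frac{271}{2} \left(-65\right) = 0 \left(-65\right) = 0$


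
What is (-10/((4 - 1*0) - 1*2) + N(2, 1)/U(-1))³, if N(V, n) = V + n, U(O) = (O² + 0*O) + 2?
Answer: -64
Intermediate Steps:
U(O) = 2 + O² (U(O) = (O² + 0) + 2 = O² + 2 = 2 + O²)
(-10/((4 - 1*0) - 1*2) + N(2, 1)/U(-1))³ = (-10/((4 - 1*0) - 1*2) + (2 + 1)/(2 + (-1)²))³ = (-10/((4 + 0) - 2) + 3/(2 + 1))³ = (-10/(4 - 2) + 3/3)³ = (-10/2 + 3*(⅓))³ = (-10*½ + 1)³ = (-5 + 1)³ = (-4)³ = -64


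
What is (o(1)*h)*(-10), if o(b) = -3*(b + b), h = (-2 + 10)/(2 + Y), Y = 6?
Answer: 60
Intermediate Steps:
h = 1 (h = (-2 + 10)/(2 + 6) = 8/8 = 8*(⅛) = 1)
o(b) = -6*b
(o(1)*h)*(-10) = (-6*1*1)*(-10) = -6*1*(-10) = -6*(-10) = 60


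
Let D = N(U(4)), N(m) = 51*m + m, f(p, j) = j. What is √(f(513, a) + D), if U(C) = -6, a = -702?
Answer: 13*I*√6 ≈ 31.843*I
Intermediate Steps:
N(m) = 52*m
D = -312 (D = 52*(-6) = -312)
√(f(513, a) + D) = √(-702 - 312) = √(-1014) = 13*I*√6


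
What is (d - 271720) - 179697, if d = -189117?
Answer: -640534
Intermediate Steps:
(d - 271720) - 179697 = (-189117 - 271720) - 179697 = -460837 - 179697 = -640534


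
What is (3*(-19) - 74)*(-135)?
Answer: 17685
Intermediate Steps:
(3*(-19) - 74)*(-135) = (-57 - 74)*(-135) = -131*(-135) = 17685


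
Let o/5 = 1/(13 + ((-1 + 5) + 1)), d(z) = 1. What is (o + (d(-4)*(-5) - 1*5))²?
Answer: 30625/324 ≈ 94.522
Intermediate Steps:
o = 5/18 (o = 5/(13 + ((-1 + 5) + 1)) = 5/(13 + (4 + 1)) = 5/(13 + 5) = 5/18 ≈ 0.27778)
(o + (d(-4)*(-5) - 1*5))² = (5/18 + (1*(-5) - 1*5))² = (5/18 + (-5 - 5))² = (5/18 - 10)² = (-175/18)² = 30625/324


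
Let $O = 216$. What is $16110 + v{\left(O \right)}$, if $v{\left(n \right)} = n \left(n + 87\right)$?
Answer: $81558$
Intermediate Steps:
$v{\left(n \right)} = n \left(87 + n\right)$
$16110 + v{\left(O \right)} = 16110 + 216 \left(87 + 216\right) = 16110 + 216 \cdot 303 = 16110 + 65448 = 81558$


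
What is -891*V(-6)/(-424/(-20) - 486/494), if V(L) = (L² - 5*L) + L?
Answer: -66023100/24967 ≈ -2644.4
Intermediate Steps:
V(L) = L² - 4*L
-891*V(-6)/(-424/(-20) - 486/494) = -891*(-6*(-4 - 6)/(-424/(-20) - 486/494)) = -891*60/(-424*(-1/20) - 486*1/494) = -891*60/(106/5 - 243/247) = -891/((24967/1235)*(1/60)) = -891/24967/74100 = -891*74100/24967 = -66023100/24967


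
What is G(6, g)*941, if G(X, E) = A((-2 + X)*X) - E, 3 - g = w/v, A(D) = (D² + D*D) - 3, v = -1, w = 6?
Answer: 1072740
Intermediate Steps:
A(D) = -3 + 2*D² (A(D) = (D² + D²) - 3 = 2*D² - 3 = -3 + 2*D²)
g = 9 (g = 3 - 6/(-1) = 3 - 6*(-1) = 3 - 1*(-6) = 3 + 6 = 9)
G(X, E) = -3 - E + 2*X²*(-2 + X)² (G(X, E) = (-3 + 2*((-2 + X)*X)²) - E = (-3 + 2*(X*(-2 + X))²) - E = (-3 + 2*(X²*(-2 + X)²)) - E = (-3 + 2*X²*(-2 + X)²) - E = -3 - E + 2*X²*(-2 + X)²)
G(6, g)*941 = (-3 - 1*9 + 2*6²*(-2 + 6)²)*941 = (-3 - 9 + 2*36*4²)*941 = (-3 - 9 + 2*36*16)*941 = (-3 - 9 + 1152)*941 = 1140*941 = 1072740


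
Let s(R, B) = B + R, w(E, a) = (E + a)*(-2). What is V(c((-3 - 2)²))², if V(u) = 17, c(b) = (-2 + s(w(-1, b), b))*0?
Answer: 289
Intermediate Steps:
w(E, a) = -2*E - 2*a
c(b) = 0 (c(b) = (-2 + (b + (-2*(-1) - 2*b)))*0 = (-2 + (b + (2 - 2*b)))*0 = (-2 + (2 - b))*0 = -b*0 = 0)
V(c((-3 - 2)²))² = 17² = 289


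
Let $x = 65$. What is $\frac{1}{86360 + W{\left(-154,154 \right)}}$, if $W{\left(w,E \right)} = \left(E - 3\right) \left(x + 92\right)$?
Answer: $\frac{1}{110067} \approx 9.0854 \cdot 10^{-6}$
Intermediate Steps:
$W{\left(w,E \right)} = -471 + 157 E$ ($W{\left(w,E \right)} = \left(E - 3\right) \left(65 + 92\right) = \left(-3 + E\right) 157 = -471 + 157 E$)
$\frac{1}{86360 + W{\left(-154,154 \right)}} = \frac{1}{86360 + \left(-471 + 157 \cdot 154\right)} = \frac{1}{86360 + \left(-471 + 24178\right)} = \frac{1}{86360 + 23707} = \frac{1}{110067}$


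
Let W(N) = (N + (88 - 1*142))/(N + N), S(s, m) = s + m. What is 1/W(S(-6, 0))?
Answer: ⅕ ≈ 0.20000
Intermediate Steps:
S(s, m) = m + s
W(N) = (-54 + N)/(2*N) (W(N) = (N + (88 - 142))/((2*N)) = (N - 54)*(1/(2*N)) = (-54 + N)*(1/(2*N)) = (-54 + N)/(2*N))
1/W(S(-6, 0)) = 1/((-54 + (0 - 6))/(2*(0 - 6))) = 1/((½)*(-54 - 6)/(-6)) = 1/((½)*(-⅙)*(-60)) = 1/5 = ⅕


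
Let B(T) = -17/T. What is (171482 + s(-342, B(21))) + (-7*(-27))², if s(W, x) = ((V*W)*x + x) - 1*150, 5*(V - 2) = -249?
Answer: 20350934/105 ≈ 1.9382e+5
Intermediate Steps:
V = -239/5 (V = 2 + (⅕)*(-249) = 2 - 249/5 = -239/5 ≈ -47.800)
s(W, x) = -150 + x - 239*W*x/5 (s(W, x) = ((-239*W/5)*x + x) - 1*150 = (-239*W*x/5 + x) - 150 = (x - 239*W*x/5) - 150 = -150 + x - 239*W*x/5)
(171482 + s(-342, B(21))) + (-7*(-27))² = (171482 + (-150 - 17/21 - 239/5*(-342)*(-17/21))) + (-7*(-27))² = (171482 + (-150 - 17*1/21 - 239/5*(-342)*(-17*1/21))) + 189² = (171482 + (-150 - 17/21 - 239/5*(-342)*(-17/21))) + 35721 = (171482 + (-150 - 17/21 - 463182/35)) + 35721 = (171482 - 1405381/105) + 35721 = 16600229/105 + 35721 = 20350934/105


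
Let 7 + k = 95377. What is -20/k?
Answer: -2/9537 ≈ -0.00020971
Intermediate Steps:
k = 95370 (k = -7 + 95377 = 95370)
-20/k = -20/95370 = -20*1/95370 = -2/9537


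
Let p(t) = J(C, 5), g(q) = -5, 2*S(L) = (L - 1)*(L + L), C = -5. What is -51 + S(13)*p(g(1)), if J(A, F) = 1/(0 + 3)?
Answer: 1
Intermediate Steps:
S(L) = L*(-1 + L) (S(L) = ((L - 1)*(L + L))/2 = ((-1 + L)*(2*L))/2 = (2*L*(-1 + L))/2 = L*(-1 + L))
J(A, F) = 1/3
p(t) = 1/3
-51 + S(13)*p(g(1)) = -51 + (13*(-1 + 13))*(1/3) = -51 + (13*12)*(1/3) = -51 + 156*(1/3) = -51 + 52 = 1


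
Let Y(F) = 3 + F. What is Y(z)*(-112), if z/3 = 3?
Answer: -1344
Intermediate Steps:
z = 9 (z = 3*3 = 9)
Y(z)*(-112) = (3 + 9)*(-112) = 12*(-112) = -1344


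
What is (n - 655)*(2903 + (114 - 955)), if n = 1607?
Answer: 1963024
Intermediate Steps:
(n - 655)*(2903 + (114 - 955)) = (1607 - 655)*(2903 + (114 - 955)) = 952*(2903 - 841) = 952*2062 = 1963024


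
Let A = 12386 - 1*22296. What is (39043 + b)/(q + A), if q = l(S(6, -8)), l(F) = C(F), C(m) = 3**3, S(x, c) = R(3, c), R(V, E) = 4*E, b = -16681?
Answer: -22362/9883 ≈ -2.2627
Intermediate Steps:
A = -9910 (A = 12386 - 22296 = -9910)
S(x, c) = 4*c
C(m) = 27
l(F) = 27
q = 27
(39043 + b)/(q + A) = (39043 - 16681)/(27 - 9910) = 22362/(-9883) = 22362*(-1/9883) = -22362/9883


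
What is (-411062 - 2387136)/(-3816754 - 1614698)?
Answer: 107623/208902 ≈ 0.51518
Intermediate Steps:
(-411062 - 2387136)/(-3816754 - 1614698) = -2798198/(-5431452) = -2798198*(-1/5431452) = 107623/208902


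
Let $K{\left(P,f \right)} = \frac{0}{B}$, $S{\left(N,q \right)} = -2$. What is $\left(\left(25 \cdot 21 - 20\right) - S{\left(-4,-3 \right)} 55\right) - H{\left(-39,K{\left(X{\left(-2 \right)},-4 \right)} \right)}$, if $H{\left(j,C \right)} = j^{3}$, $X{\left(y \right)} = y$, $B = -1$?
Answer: $59934$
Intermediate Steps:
$K{\left(P,f \right)} = 0$ ($K{\left(P,f \right)} = \frac{0}{-1} = 0 \left(-1\right) = 0$)
$\left(\left(25 \cdot 21 - 20\right) - S{\left(-4,-3 \right)} 55\right) - H{\left(-39,K{\left(X{\left(-2 \right)},-4 \right)} \right)} = \left(\left(25 \cdot 21 - 20\right) - \left(-2\right) 55\right) - \left(-39\right)^{3} = \left(\left(525 - 20\right) - -110\right) - -59319 = \left(505 + 110\right) + 59319 = 615 + 59319 = 59934$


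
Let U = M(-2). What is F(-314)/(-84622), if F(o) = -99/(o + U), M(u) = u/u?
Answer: -99/26486686 ≈ -3.7377e-6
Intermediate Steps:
M(u) = 1
U = 1
F(o) = -99/(1 + o) (F(o) = -99/(o + 1) = -99/(1 + o))
F(-314)/(-84622) = -99/(1 - 314)/(-84622) = -99/(-313)*(-1/84622) = -99*(-1/313)*(-1/84622) = (99/313)*(-1/84622) = -99/26486686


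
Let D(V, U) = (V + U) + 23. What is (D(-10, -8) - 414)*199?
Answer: -81391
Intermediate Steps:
D(V, U) = 23 + U + V (D(V, U) = (U + V) + 23 = 23 + U + V)
(D(-10, -8) - 414)*199 = ((23 - 8 - 10) - 414)*199 = (5 - 414)*199 = -409*199 = -81391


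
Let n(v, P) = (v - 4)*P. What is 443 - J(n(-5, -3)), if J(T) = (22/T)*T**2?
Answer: -151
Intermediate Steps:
n(v, P) = P*(-4 + v) (n(v, P) = (-4 + v)*P = P*(-4 + v))
J(T) = 22*T
443 - J(n(-5, -3)) = 443 - 22*(-3*(-4 - 5)) = 443 - 22*(-3*(-9)) = 443 - 22*27 = 443 - 1*594 = 443 - 594 = -151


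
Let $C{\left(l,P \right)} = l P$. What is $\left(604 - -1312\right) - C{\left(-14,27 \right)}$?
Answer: $2294$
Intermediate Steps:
$C{\left(l,P \right)} = P l$
$\left(604 - -1312\right) - C{\left(-14,27 \right)} = \left(604 - -1312\right) - 27 \left(-14\right) = \left(604 + 1312\right) - -378 = 1916 + 378 = 2294$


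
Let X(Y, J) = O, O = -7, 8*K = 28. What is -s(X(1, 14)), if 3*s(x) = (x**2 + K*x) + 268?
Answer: -195/2 ≈ -97.500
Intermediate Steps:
K = 7/2 (K = (1/8)*28 = 7/2 ≈ 3.5000)
X(Y, J) = -7
s(x) = 268/3 + x**2/3 + 7*x/6 (s(x) = ((x**2 + 7*x/2) + 268)/3 = (268 + x**2 + 7*x/2)/3 = 268/3 + x**2/3 + 7*x/6)
-s(X(1, 14)) = -(268/3 + (1/3)*(-7)**2 + (7/6)*(-7)) = -(268/3 + (1/3)*49 - 49/6) = -(268/3 + 49/3 - 49/6) = -1*195/2 = -195/2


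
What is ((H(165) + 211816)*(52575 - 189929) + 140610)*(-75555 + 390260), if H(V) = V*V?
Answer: -10332739761173320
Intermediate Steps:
H(V) = V²
((H(165) + 211816)*(52575 - 189929) + 140610)*(-75555 + 390260) = ((165² + 211816)*(52575 - 189929) + 140610)*(-75555 + 390260) = ((27225 + 211816)*(-137354) + 140610)*314705 = (239041*(-137354) + 140610)*314705 = (-32833237514 + 140610)*314705 = -32833096904*314705 = -10332739761173320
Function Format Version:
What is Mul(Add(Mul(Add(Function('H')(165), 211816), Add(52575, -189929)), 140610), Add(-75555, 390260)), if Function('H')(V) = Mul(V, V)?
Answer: -10332739761173320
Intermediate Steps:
Function('H')(V) = Pow(V, 2)
Mul(Add(Mul(Add(Function('H')(165), 211816), Add(52575, -189929)), 140610), Add(-75555, 390260)) = Mul(Add(Mul(Add(Pow(165, 2), 211816), Add(52575, -189929)), 140610), Add(-75555, 390260)) = Mul(Add(Mul(Add(27225, 211816), -137354), 140610), 314705) = Mul(Add(Mul(239041, -137354), 140610), 314705) = Mul(Add(-32833237514, 140610), 314705) = Mul(-32833096904, 314705) = -10332739761173320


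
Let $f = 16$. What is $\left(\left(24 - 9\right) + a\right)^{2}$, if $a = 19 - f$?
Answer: $324$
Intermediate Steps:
$a = 3$ ($a = 19 - 16 = 3$)
$\left(\left(24 - 9\right) + a\right)^{2} = \left(\left(24 - 9\right) + 3\right)^{2} = \left(15 + 3\right)^{2} = 18^{2} = 324$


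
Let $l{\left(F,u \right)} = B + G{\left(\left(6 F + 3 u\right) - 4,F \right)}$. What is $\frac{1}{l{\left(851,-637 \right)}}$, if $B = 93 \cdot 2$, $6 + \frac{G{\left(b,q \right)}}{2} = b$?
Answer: $\frac{1}{6556} \approx 0.00015253$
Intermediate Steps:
$G{\left(b,q \right)} = -12 + 2 b$
$B = 186$
$l{\left(F,u \right)} = 166 + 6 u + 12 F$ ($l{\left(F,u \right)} = 186 + \left(-12 + 2 \left(\left(6 F + 3 u\right) - 4\right)\right) = 186 + \left(-12 + 2 \left(\left(3 u + 6 F\right) - 4\right)\right) = 186 + \left(-12 + 2 \left(-4 + 3 u + 6 F\right)\right) = 186 - \left(20 - 12 F - 6 u\right) = 186 + \left(-20 + 6 u + 12 F\right) = 166 + 6 u + 12 F$)
$\frac{1}{l{\left(851,-637 \right)}} = \frac{1}{166 + 6 \left(-637\right) + 12 \cdot 851} = \frac{1}{166 - 3822 + 10212} = \frac{1}{6556}$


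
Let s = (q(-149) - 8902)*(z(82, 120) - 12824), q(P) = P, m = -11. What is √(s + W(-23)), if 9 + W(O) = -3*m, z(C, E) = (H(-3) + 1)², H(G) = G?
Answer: 2*√29008461 ≈ 10772.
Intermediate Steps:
z(C, E) = 4 (z(C, E) = (-3 + 1)² = (-2)² = 4)
W(O) = 24 (W(O) = -9 - 3*(-11) = -9 + 33 = 24)
s = 116033820 (s = (-149 - 8902)*(4 - 12824) = -9051*(-12820) = 116033820)
√(s + W(-23)) = √(116033820 + 24) = √116033844 = 2*√29008461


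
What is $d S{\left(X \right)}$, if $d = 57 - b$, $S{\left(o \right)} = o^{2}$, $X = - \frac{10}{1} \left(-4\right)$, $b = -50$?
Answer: $171200$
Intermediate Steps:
$X = 40$ ($X = \left(-10\right) 1 \left(-4\right) = \left(-10\right) \left(-4\right) = 40$)
$d = 107$ ($d = 57 - -50 = 57 + 50 = 107$)
$d S{\left(X \right)} = 107 \cdot 40^{2} = 107 \cdot 1600 = 171200$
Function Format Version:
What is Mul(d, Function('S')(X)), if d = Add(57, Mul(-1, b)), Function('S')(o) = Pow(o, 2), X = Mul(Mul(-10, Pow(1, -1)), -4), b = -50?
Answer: 171200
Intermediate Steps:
X = 40 (X = Mul(Mul(-10, 1), -4) = Mul(-10, -4) = 40)
d = 107 (d = Add(57, Mul(-1, -50)) = Add(57, 50) = 107)
Mul(d, Function('S')(X)) = Mul(107, Pow(40, 2)) = Mul(107, 1600) = 171200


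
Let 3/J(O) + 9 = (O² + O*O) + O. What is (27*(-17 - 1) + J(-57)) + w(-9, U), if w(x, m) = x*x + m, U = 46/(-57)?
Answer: -49592807/122208 ≈ -405.81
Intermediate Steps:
U = -46/57 (U = 46*(-1/57) = -46/57 ≈ -0.80702)
w(x, m) = m + x² (w(x, m) = x² + m = m + x²)
J(O) = 3/(-9 + O + 2*O²) (J(O) = 3/(-9 + ((O² + O*O) + O)) = 3/(-9 + ((O² + O²) + O)) = 3/(-9 + (2*O² + O)) = 3/(-9 + (O + 2*O²)) = 3/(-9 + O + 2*O²))
(27*(-17 - 1) + J(-57)) + w(-9, U) = (27*(-17 - 1) + 3/(-9 - 57 + 2*(-57)²)) + (-46/57 + (-9)²) = (27*(-18) + 3/(-9 - 57 + 2*3249)) + (-46/57 + 81) = (-486 + 3/(-9 - 57 + 6498)) + 4571/57 = (-486 + 3/6432) + 4571/57 = (-486 + 3*(1/6432)) + 4571/57 = (-486 + 1/2144) + 4571/57 = -1041983/2144 + 4571/57 = -49592807/122208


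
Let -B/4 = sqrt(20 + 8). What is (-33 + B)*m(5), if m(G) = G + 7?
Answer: -396 - 96*sqrt(7) ≈ -649.99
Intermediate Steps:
m(G) = 7 + G
B = -8*sqrt(7) (B = -4*sqrt(20 + 8) = -8*sqrt(7) ≈ -21.166)
(-33 + B)*m(5) = (-33 - 8*sqrt(7))*(7 + 5) = (-33 - 8*sqrt(7))*12 = -396 - 96*sqrt(7)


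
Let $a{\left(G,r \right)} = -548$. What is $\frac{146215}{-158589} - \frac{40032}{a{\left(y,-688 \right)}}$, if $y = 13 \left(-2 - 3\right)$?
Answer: $\frac{1567127257}{21726693} \approx 72.129$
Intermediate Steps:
$y = -65$ ($y = 13 \left(-5\right) = -65$)
$\frac{146215}{-158589} - \frac{40032}{a{\left(y,-688 \right)}} = \frac{146215}{-158589} - \frac{40032}{-548} = 146215 \left(- \frac{1}{158589}\right) - - \frac{10008}{137} = - \frac{146215}{158589} + \frac{10008}{137} = \frac{1567127257}{21726693}$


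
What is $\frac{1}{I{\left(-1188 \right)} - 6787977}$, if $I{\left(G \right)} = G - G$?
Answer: $- \frac{1}{6787977} \approx -1.4732 \cdot 10^{-7}$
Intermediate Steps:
$I{\left(G \right)} = 0$
$\frac{1}{I{\left(-1188 \right)} - 6787977} = \frac{1}{0 - 6787977} = \frac{1}{-6787977} = - \frac{1}{6787977}$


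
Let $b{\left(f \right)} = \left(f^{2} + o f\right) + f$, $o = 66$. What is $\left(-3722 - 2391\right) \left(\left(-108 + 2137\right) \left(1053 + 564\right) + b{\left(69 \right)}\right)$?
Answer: $-20113463301$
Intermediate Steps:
$b{\left(f \right)} = f^{2} + 67 f$ ($b{\left(f \right)} = \left(f^{2} + 66 f\right) + f = f^{2} + 67 f$)
$\left(-3722 - 2391\right) \left(\left(-108 + 2137\right) \left(1053 + 564\right) + b{\left(69 \right)}\right) = \left(-3722 - 2391\right) \left(\left(-108 + 2137\right) \left(1053 + 564\right) + 69 \left(67 + 69\right)\right) = - 6113 \left(2029 \cdot 1617 + 69 \cdot 136\right) = - 6113 \left(3280893 + 9384\right) = \left(-6113\right) 3290277 = -20113463301$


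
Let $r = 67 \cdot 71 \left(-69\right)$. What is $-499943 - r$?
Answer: $-171710$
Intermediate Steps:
$r = -328233$ ($r = 4757 \left(-69\right) = -328233$)
$-499943 - r = -499943 - -328233 = -499943 + 328233 = -171710$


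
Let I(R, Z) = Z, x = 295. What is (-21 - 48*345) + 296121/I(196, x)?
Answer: -77886/5 ≈ -15577.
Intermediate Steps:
(-21 - 48*345) + 296121/I(196, x) = (-21 - 48*345) + 296121/295 = (-21 - 16560) + 296121*(1/295) = -16581 + 5019/5 = -77886/5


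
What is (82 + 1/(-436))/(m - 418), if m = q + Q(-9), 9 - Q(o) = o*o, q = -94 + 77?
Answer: -11917/73684 ≈ -0.16173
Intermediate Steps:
q = -17
Q(o) = 9 - o² (Q(o) = 9 - o*o = 9 - o²)
m = -89 (m = -17 + (9 - 1*(-9)²) = -17 + (9 - 1*81) = -17 + (9 - 81) = -17 - 72 = -89)
(82 + 1/(-436))/(m - 418) = (82 + 1/(-436))/(-89 - 418) = (82 - 1/436)/(-507) = (35751/436)*(-1/507) = -11917/73684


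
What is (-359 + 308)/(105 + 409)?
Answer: -51/514 ≈ -0.099222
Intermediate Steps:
(-359 + 308)/(105 + 409) = -51/514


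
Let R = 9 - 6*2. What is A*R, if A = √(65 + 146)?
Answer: -3*√211 ≈ -43.578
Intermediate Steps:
A = √211 ≈ 14.526
R = -3 (R = 9 - 12 = -3)
A*R = √211*(-3) = -3*√211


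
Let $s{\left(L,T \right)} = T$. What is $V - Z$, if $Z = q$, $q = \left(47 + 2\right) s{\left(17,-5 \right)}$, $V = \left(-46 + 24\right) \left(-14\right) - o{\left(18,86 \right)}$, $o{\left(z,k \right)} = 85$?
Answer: $468$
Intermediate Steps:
$V = 223$ ($V = \left(-46 + 24\right) \left(-14\right) - 85 = \left(-22\right) \left(-14\right) - 85 = 308 - 85 = 223$)
$q = -245$ ($q = \left(47 + 2\right) \left(-5\right) = 49 \left(-5\right) = -245$)
$Z = -245$
$V - Z = 223 - -245 = 223 + 245 = 468$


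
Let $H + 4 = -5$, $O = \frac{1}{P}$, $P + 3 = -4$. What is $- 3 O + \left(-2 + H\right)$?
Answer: $- \frac{74}{7} \approx -10.571$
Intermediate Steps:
$P = -7$ ($P = -3 - 4 = -7$)
$O = - \frac{1}{7}$ ($O = \frac{1}{-7} = - \frac{1}{7} \approx -0.14286$)
$H = -9$ ($H = -4 - 5 = -9$)
$- 3 O + \left(-2 + H\right) = \left(-3\right) \left(- \frac{1}{7}\right) - 11 = \frac{3}{7} - 11 = - \frac{74}{7}$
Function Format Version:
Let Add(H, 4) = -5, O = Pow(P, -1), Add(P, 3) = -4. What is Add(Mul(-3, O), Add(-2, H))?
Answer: Rational(-74, 7) ≈ -10.571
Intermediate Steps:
P = -7 (P = Add(-3, -4) = -7)
O = Rational(-1, 7) (O = Pow(-7, -1) = Rational(-1, 7) ≈ -0.14286)
H = -9 (H = Add(-4, -5) = -9)
Add(Mul(-3, O), Add(-2, H)) = Add(Mul(-3, Rational(-1, 7)), Add(-2, -9)) = Add(Rational(3, 7), -11) = Rational(-74, 7)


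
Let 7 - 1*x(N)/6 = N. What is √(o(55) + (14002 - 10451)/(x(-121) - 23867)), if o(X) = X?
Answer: 3*√3251553834/23099 ≈ 7.4058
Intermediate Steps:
x(N) = 42 - 6*N
√(o(55) + (14002 - 10451)/(x(-121) - 23867)) = √(55 + (14002 - 10451)/((42 - 6*(-121)) - 23867)) = √(55 + 3551/((42 + 726) - 23867)) = √(55 + 3551/(768 - 23867)) = √(55 + 3551/(-23099)) = √(55 + 3551*(-1/23099)) = √(55 - 3551/23099) = √(1266894/23099) = 3*√3251553834/23099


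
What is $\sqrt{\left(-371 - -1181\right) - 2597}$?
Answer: $i \sqrt{1787} \approx 42.273 i$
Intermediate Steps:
$\sqrt{\left(-371 - -1181\right) - 2597} = \sqrt{\left(-371 + 1181\right) - 2597} = \sqrt{810 - 2597} = \sqrt{-1787} = i \sqrt{1787}$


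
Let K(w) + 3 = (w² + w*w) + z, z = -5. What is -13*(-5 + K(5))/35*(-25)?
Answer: 2405/7 ≈ 343.57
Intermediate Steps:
K(w) = -8 + 2*w² (K(w) = -3 + ((w² + w*w) - 5) = -3 + ((w² + w²) - 5) = -3 + (2*w² - 5) = -3 + (-5 + 2*w²) = -8 + 2*w²)
-13*(-5 + K(5))/35*(-25) = -13*(-5 + (-8 + 2*5²))/35*(-25) = -13*(-5 + (-8 + 2*25))/35*(-25) = -13*(-5 + (-8 + 50))/35*(-25) = -13*(-5 + 42)/35*(-25) = -481/35*(-25) = 2405/7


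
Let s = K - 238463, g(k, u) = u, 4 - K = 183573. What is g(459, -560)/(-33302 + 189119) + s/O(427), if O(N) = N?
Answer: -65759999264/66533859 ≈ -988.37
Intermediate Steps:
K = -183569 (K = 4 - 1*183573 = 4 - 183573 = -183569)
s = -422032 (s = -183569 - 238463 = -422032)
g(459, -560)/(-33302 + 189119) + s/O(427) = -560/(-33302 + 189119) - 422032/427 = -560/155817 - 422032*1/427 = -560*1/155817 - 422032/427 = -560/155817 - 422032/427 = -65759999264/66533859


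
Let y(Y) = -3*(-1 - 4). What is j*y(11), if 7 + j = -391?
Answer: -5970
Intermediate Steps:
j = -398 (j = -7 - 391 = -398)
y(Y) = 15 (y(Y) = -3*(-5) = 15)
j*y(11) = -398*15 = -5970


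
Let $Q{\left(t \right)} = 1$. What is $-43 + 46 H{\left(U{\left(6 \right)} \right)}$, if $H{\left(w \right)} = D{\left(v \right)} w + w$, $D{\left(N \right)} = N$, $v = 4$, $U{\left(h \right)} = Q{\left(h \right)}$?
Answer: $187$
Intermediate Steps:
$U{\left(h \right)} = 1$
$H{\left(w \right)} = 5 w$ ($H{\left(w \right)} = 4 w + w = 5 w$)
$-43 + 46 H{\left(U{\left(6 \right)} \right)} = -43 + 46 \cdot 5 \cdot 1 = -43 + 46 \cdot 5 = -43 + 230 = 187$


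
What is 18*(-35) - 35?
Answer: -665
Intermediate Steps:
18*(-35) - 35 = -630 - 35 = -665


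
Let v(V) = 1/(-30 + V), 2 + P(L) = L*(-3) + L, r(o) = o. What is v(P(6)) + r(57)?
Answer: 2507/44 ≈ 56.977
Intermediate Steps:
P(L) = -2 - 2*L (P(L) = -2 + (L*(-3) + L) = -2 + (-3*L + L) = -2 - 2*L)
v(P(6)) + r(57) = 1/(-30 + (-2 - 2*6)) + 57 = 1/(-30 + (-2 - 12)) + 57 = 1/(-30 - 14) + 57 = 1/(-44) + 57 = -1/44 + 57 = 2507/44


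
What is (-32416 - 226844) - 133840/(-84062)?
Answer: -10896890140/42031 ≈ -2.5926e+5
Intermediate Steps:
(-32416 - 226844) - 133840/(-84062) = -259260 - 133840*(-1/84062) = -259260 + 66920/42031 = -10896890140/42031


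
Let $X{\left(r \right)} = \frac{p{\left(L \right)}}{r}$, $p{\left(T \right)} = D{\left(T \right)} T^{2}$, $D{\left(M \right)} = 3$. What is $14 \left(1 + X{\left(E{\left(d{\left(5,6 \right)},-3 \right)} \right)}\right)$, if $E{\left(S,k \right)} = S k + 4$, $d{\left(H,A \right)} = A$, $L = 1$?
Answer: $11$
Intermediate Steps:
$p{\left(T \right)} = 3 T^{2}$
$E{\left(S,k \right)} = 4 + S k$
$X{\left(r \right)} = \frac{3}{r}$ ($X{\left(r \right)} = \frac{3 \cdot 1^{2}}{r} = \frac{3 \cdot 1}{r} = \frac{3}{r}$)
$14 \left(1 + X{\left(E{\left(d{\left(5,6 \right)},-3 \right)} \right)}\right) = 14 \left(1 + \frac{3}{4 + 6 \left(-3\right)}\right) = 14 \left(1 + \frac{3}{4 - 18}\right) = 14 \left(1 + \frac{3}{-14}\right) = 14 \left(1 + 3 \left(- \frac{1}{14}\right)\right) = 14 \left(1 - \frac{3}{14}\right) = 14 \cdot \frac{11}{14} = 11$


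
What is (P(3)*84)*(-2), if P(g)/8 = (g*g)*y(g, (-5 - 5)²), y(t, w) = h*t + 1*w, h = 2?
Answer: -1282176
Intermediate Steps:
y(t, w) = w + 2*t (y(t, w) = 2*t + 1*w = 2*t + w = w + 2*t)
P(g) = 8*g²*(100 + 2*g) (P(g) = 8*((g*g)*((-5 - 5)² + 2*g)) = 8*(g²*((-10)² + 2*g)) = 8*(g²*(100 + 2*g)) = 8*g²*(100 + 2*g))
(P(3)*84)*(-2) = ((16*3²*(50 + 3))*84)*(-2) = ((16*9*53)*84)*(-2) = (7632*84)*(-2) = 641088*(-2) = -1282176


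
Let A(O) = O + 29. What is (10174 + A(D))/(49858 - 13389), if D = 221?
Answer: 10424/36469 ≈ 0.28583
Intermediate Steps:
A(O) = 29 + O
(10174 + A(D))/(49858 - 13389) = (10174 + (29 + 221))/(49858 - 13389) = (10174 + 250)/36469 = 10424*(1/36469) = 10424/36469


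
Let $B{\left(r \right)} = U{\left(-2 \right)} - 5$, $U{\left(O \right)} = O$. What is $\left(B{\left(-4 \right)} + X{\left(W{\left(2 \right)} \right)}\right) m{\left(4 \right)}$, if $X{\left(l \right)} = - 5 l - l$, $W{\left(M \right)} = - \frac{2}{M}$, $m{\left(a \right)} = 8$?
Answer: $-8$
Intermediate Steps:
$B{\left(r \right)} = -7$ ($B{\left(r \right)} = -2 - 5 = -7$)
$X{\left(l \right)} = - 6 l$
$\left(B{\left(-4 \right)} + X{\left(W{\left(2 \right)} \right)}\right) m{\left(4 \right)} = \left(-7 - 6 \left(- \frac{2}{2}\right)\right) 8 = \left(-7 - 6 \left(\left(-2\right) \frac{1}{2}\right)\right) 8 = \left(-7 - -6\right) 8 = \left(-7 + 6\right) 8 = \left(-1\right) 8 = -8$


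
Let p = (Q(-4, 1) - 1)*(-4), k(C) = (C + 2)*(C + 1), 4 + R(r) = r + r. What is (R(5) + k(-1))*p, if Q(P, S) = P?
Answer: 120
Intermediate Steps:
R(r) = -4 + 2*r (R(r) = -4 + (r + r) = -4 + 2*r)
k(C) = (1 + C)*(2 + C) (k(C) = (2 + C)*(1 + C) = (1 + C)*(2 + C))
p = 20 (p = (-4 - 1)*(-4) = -5*(-4) = 20)
(R(5) + k(-1))*p = ((-4 + 2*5) + (2 + (-1)**2 + 3*(-1)))*20 = ((-4 + 10) + (2 + 1 - 3))*20 = (6 + 0)*20 = 6*20 = 120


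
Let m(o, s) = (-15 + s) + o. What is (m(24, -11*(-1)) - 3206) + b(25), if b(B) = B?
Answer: -3161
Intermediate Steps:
m(o, s) = -15 + o + s
(m(24, -11*(-1)) - 3206) + b(25) = ((-15 + 24 - 11*(-1)) - 3206) + 25 = ((-15 + 24 + 11) - 3206) + 25 = (20 - 3206) + 25 = -3186 + 25 = -3161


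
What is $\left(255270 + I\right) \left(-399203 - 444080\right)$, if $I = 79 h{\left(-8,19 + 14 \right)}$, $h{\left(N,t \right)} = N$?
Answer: $-214731896554$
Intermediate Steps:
$I = -632$ ($I = 79 \left(-8\right) = -632$)
$\left(255270 + I\right) \left(-399203 - 444080\right) = \left(255270 - 632\right) \left(-399203 - 444080\right) = 254638 \left(-843283\right) = -214731896554$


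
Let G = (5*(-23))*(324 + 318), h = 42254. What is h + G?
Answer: -31576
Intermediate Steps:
G = -73830 (G = -115*642 = -73830)
h + G = 42254 - 73830 = -31576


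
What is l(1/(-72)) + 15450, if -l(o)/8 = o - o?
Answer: 15450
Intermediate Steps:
l(o) = 0 (l(o) = -8*(o - o) = -8*0 = 0)
l(1/(-72)) + 15450 = 0 + 15450 = 15450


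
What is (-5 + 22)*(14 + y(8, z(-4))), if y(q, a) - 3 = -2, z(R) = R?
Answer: 255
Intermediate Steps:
y(q, a) = 1 (y(q, a) = 3 - 2 = 1)
(-5 + 22)*(14 + y(8, z(-4))) = (-5 + 22)*(14 + 1) = 17*15 = 255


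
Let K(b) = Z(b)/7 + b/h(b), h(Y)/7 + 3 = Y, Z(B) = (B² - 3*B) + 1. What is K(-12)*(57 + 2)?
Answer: 53631/35 ≈ 1532.3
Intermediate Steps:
Z(B) = 1 + B² - 3*B
h(Y) = -21 + 7*Y
K(b) = ⅐ - 3*b/7 + b²/7 + b/(-21 + 7*b) (K(b) = (1 + b² - 3*b)/7 + b/(-21 + 7*b) = (1 + b² - 3*b)*(⅐) + b/(-21 + 7*b) = (⅐ - 3*b/7 + b²/7) + b/(-21 + 7*b) = ⅐ - 3*b/7 + b²/7 + b/(-21 + 7*b))
K(-12)*(57 + 2) = ((-12 + (-3 - 12)*(1 + (-12)² - 3*(-12)))/(7*(-3 - 12)))*(57 + 2) = ((⅐)*(-12 - 15*(1 + 144 + 36))/(-15))*59 = ((⅐)*(-1/15)*(-12 - 15*181))*59 = ((⅐)*(-1/15)*(-12 - 2715))*59 = ((⅐)*(-1/15)*(-2727))*59 = (909/35)*59 = 53631/35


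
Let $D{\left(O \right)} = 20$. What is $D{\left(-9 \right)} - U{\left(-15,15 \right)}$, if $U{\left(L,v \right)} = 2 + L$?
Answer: $33$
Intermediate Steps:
$D{\left(-9 \right)} - U{\left(-15,15 \right)} = 20 - \left(2 - 15\right) = 20 - -13 = 20 + 13 = 33$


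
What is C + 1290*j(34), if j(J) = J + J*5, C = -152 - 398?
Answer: 262610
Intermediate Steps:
C = -550
j(J) = 6*J (j(J) = J + 5*J = 6*J)
C + 1290*j(34) = -550 + 1290*(6*34) = -550 + 1290*204 = -550 + 263160 = 262610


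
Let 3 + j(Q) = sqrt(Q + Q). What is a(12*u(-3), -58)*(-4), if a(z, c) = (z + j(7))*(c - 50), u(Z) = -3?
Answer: -16848 + 432*sqrt(14) ≈ -15232.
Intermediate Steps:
j(Q) = -3 + sqrt(2)*sqrt(Q) (j(Q) = -3 + sqrt(Q + Q) = -3 + sqrt(2*Q) = -3 + sqrt(2)*sqrt(Q))
a(z, c) = (-50 + c)*(-3 + z + sqrt(14)) (a(z, c) = (z + (-3 + sqrt(2)*sqrt(7)))*(c - 50) = (z + (-3 + sqrt(14)))*(-50 + c) = (-3 + z + sqrt(14))*(-50 + c) = (-50 + c)*(-3 + z + sqrt(14)))
a(12*u(-3), -58)*(-4) = (150 - 600*(-3) - 50*sqrt(14) - 696*(-3) - 1*(-58)*(3 - sqrt(14)))*(-4) = (150 - 50*(-36) - 50*sqrt(14) - 58*(-36) + (174 - 58*sqrt(14)))*(-4) = (150 + 1800 - 50*sqrt(14) + 2088 + (174 - 58*sqrt(14)))*(-4) = (4212 - 108*sqrt(14))*(-4) = -16848 + 432*sqrt(14)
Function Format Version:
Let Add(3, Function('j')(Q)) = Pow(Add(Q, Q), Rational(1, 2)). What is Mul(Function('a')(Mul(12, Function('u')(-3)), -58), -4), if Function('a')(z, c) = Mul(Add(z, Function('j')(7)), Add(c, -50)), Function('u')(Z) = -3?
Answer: Add(-16848, Mul(432, Pow(14, Rational(1, 2)))) ≈ -15232.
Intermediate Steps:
Function('j')(Q) = Add(-3, Mul(Pow(2, Rational(1, 2)), Pow(Q, Rational(1, 2)))) (Function('j')(Q) = Add(-3, Pow(Add(Q, Q), Rational(1, 2))) = Add(-3, Pow(Mul(2, Q), Rational(1, 2))) = Add(-3, Mul(Pow(2, Rational(1, 2)), Pow(Q, Rational(1, 2)))))
Function('a')(z, c) = Mul(Add(-50, c), Add(-3, z, Pow(14, Rational(1, 2)))) (Function('a')(z, c) = Mul(Add(z, Add(-3, Mul(Pow(2, Rational(1, 2)), Pow(7, Rational(1, 2))))), Add(c, -50)) = Mul(Add(z, Add(-3, Pow(14, Rational(1, 2)))), Add(-50, c)) = Mul(Add(-3, z, Pow(14, Rational(1, 2))), Add(-50, c)) = Mul(Add(-50, c), Add(-3, z, Pow(14, Rational(1, 2)))))
Mul(Function('a')(Mul(12, Function('u')(-3)), -58), -4) = Mul(Add(150, Mul(-50, Mul(12, -3)), Mul(-50, Pow(14, Rational(1, 2))), Mul(-58, Mul(12, -3)), Mul(-1, -58, Add(3, Mul(-1, Pow(14, Rational(1, 2)))))), -4) = Mul(Add(150, Mul(-50, -36), Mul(-50, Pow(14, Rational(1, 2))), Mul(-58, -36), Add(174, Mul(-58, Pow(14, Rational(1, 2))))), -4) = Mul(Add(150, 1800, Mul(-50, Pow(14, Rational(1, 2))), 2088, Add(174, Mul(-58, Pow(14, Rational(1, 2))))), -4) = Mul(Add(4212, Mul(-108, Pow(14, Rational(1, 2)))), -4) = Add(-16848, Mul(432, Pow(14, Rational(1, 2))))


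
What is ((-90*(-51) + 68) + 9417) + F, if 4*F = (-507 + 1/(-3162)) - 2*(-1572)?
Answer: 186358793/12648 ≈ 14734.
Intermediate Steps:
F = 8338193/12648 (F = ((-507 + 1/(-3162)) - 2*(-1572))/4 = ((-507 - 1/3162) + 3144)/4 = (-1603135/3162 + 3144)/4 = (¼)*(8338193/3162) = 8338193/12648 ≈ 659.25)
((-90*(-51) + 68) + 9417) + F = ((-90*(-51) + 68) + 9417) + 8338193/12648 = ((4590 + 68) + 9417) + 8338193/12648 = (4658 + 9417) + 8338193/12648 = 14075 + 8338193/12648 = 186358793/12648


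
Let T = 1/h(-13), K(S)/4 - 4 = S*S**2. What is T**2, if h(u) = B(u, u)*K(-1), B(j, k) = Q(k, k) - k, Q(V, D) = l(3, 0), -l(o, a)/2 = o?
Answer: 1/7056 ≈ 0.00014172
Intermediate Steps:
l(o, a) = -2*o
Q(V, D) = -6 (Q(V, D) = -2*3 = -6)
B(j, k) = -6 - k
K(S) = 16 + 4*S**3 (K(S) = 16 + 4*(S*S**2) = 16 + 4*S**3)
h(u) = -72 - 12*u (h(u) = (-6 - u)*(16 + 4*(-1)**3) = (-6 - u)*(16 + 4*(-1)) = (-6 - u)*(16 - 4) = (-6 - u)*12 = -72 - 12*u)
T = 1/84 (T = 1/(-72 - 12*(-13)) = 1/(-72 + 156) = 1/84 ≈ 0.011905)
T**2 = (1/84)**2 = 1/7056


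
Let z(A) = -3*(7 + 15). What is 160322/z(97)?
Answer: -80161/33 ≈ -2429.1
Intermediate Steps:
z(A) = -66 (z(A) = -3*22 = -66)
160322/z(97) = 160322/(-66) = 160322*(-1/66) = -80161/33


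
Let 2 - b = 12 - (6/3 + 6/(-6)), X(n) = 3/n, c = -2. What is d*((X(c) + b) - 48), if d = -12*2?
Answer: 1404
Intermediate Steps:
d = -24
b = -9 (b = 2 - (12 - (6/3 + 6/(-6))) = 2 - (12 - (6*(⅓) + 6*(-⅙))) = 2 - (12 - (2 - 1)) = 2 - (12 - 1*1) = 2 - (12 - 1) = 2 - 1*11 = 2 - 11 = -9)
d*((X(c) + b) - 48) = -24*((3/(-2) - 9) - 48) = -24*((3*(-½) - 9) - 48) = -24*((-3/2 - 9) - 48) = -24*(-21/2 - 48) = -24*(-117/2) = 1404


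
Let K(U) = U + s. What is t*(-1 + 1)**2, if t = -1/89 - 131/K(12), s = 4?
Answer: 0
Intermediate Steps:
K(U) = 4 + U (K(U) = U + 4 = 4 + U)
t = -11675/1424 (t = -1/89 - 131/(4 + 12) = -1*1/89 - 131/16 = -1/89 - 131*1/16 = -1/89 - 131/16 = -11675/1424 ≈ -8.1987)
t*(-1 + 1)**2 = -11675*(-1 + 1)**2/1424 = -11675/1424*0**2 = -11675/1424*0 = 0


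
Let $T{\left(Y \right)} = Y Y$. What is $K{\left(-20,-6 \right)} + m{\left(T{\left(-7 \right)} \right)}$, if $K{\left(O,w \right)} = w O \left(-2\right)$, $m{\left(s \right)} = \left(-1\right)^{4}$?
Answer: $-239$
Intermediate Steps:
$T{\left(Y \right)} = Y^{2}$
$m{\left(s \right)} = 1$
$K{\left(O,w \right)} = - 2 O w$ ($K{\left(O,w \right)} = O w \left(-2\right) = - 2 O w$)
$K{\left(-20,-6 \right)} + m{\left(T{\left(-7 \right)} \right)} = \left(-2\right) \left(-20\right) \left(-6\right) + 1 = -240 + 1 = -239$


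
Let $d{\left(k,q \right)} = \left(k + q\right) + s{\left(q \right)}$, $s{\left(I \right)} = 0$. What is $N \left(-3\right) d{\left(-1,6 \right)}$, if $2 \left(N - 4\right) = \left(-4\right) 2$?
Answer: $0$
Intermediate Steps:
$N = 0$ ($N = 4 + \frac{\left(-4\right) 2}{2} = 4 + \frac{1}{2} \left(-8\right) = 4 - 4 = 0$)
$d{\left(k,q \right)} = k + q$ ($d{\left(k,q \right)} = \left(k + q\right) + 0 = k + q$)
$N \left(-3\right) d{\left(-1,6 \right)} = 0 \left(-3\right) \left(-1 + 6\right) = 0 \cdot 5 = 0$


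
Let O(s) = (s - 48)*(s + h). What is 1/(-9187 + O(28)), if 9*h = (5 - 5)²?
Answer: -1/9747 ≈ -0.00010260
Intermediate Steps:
h = 0 (h = (5 - 5)²/9 = (⅑)*0² = (⅑)*0 = 0)
O(s) = s*(-48 + s) (O(s) = (s - 48)*(s + 0) = (-48 + s)*s = s*(-48 + s))
1/(-9187 + O(28)) = 1/(-9187 + 28*(-48 + 28)) = 1/(-9187 + 28*(-20)) = 1/(-9187 - 560) = 1/(-9747) = -1/9747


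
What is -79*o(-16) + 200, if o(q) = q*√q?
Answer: 200 + 5056*I ≈ 200.0 + 5056.0*I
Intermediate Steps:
o(q) = q^(3/2)
-79*o(-16) + 200 = -(-5056)*I + 200 = 5056*I + 200 = 200 + 5056*I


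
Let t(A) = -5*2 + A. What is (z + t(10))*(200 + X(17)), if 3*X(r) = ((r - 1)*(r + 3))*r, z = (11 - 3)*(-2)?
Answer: -96640/3 ≈ -32213.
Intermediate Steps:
t(A) = -10 + A
z = -16 (z = 8*(-2) = -16)
X(r) = r*(-1 + r)*(3 + r)/3 (X(r) = (((r - 1)*(r + 3))*r)/3 = (((-1 + r)*(3 + r))*r)/3 = (r*(-1 + r)*(3 + r))/3 = r*(-1 + r)*(3 + r)/3)
(z + t(10))*(200 + X(17)) = (-16 + (-10 + 10))*(200 + (1/3)*17*(-3 + 17**2 + 2*17)) = (-16 + 0)*(200 + (1/3)*17*(-3 + 289 + 34)) = -16*(200 + (1/3)*17*320) = -16*(200 + 5440/3) = -16*6040/3 = -96640/3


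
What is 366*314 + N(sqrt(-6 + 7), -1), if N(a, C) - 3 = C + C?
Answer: 114925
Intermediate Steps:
N(a, C) = 3 + 2*C (N(a, C) = 3 + (C + C) = 3 + 2*C)
366*314 + N(sqrt(-6 + 7), -1) = 366*314 + (3 + 2*(-1)) = 114924 + (3 - 2) = 114924 + 1 = 114925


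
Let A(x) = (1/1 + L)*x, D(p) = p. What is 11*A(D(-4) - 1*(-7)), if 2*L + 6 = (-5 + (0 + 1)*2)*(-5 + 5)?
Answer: -66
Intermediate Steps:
L = -3 (L = -3 + ((-5 + (0 + 1)*2)*(-5 + 5))/2 = -3 + ((-5 + 1*2)*0)/2 = -3 + ((-5 + 2)*0)/2 = -3 + (-3*0)/2 = -3 + (½)*0 = -3 + 0 = -3)
A(x) = -2*x (A(x) = (1/1 - 3)*x = (1 - 3)*x = -2*x)
11*A(D(-4) - 1*(-7)) = 11*(-2*(-4 - 1*(-7))) = 11*(-2*(-4 + 7)) = 11*(-2*3) = 11*(-6) = -66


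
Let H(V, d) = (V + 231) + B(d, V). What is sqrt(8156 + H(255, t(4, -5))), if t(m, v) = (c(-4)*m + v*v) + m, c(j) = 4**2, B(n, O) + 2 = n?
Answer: sqrt(8733) ≈ 93.451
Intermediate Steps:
B(n, O) = -2 + n
c(j) = 16
t(m, v) = v**2 + 17*m (t(m, v) = (16*m + v*v) + m = (16*m + v**2) + m = (v**2 + 16*m) + m = v**2 + 17*m)
H(V, d) = 229 + V + d (H(V, d) = (V + 231) + (-2 + d) = (231 + V) + (-2 + d) = 229 + V + d)
sqrt(8156 + H(255, t(4, -5))) = sqrt(8156 + (229 + 255 + ((-5)**2 + 17*4))) = sqrt(8156 + (229 + 255 + (25 + 68))) = sqrt(8156 + (229 + 255 + 93)) = sqrt(8156 + 577) = sqrt(8733)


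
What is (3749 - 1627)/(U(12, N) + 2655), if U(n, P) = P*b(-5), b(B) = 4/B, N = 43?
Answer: 10610/13103 ≈ 0.80974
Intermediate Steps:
U(n, P) = -4*P/5 (U(n, P) = P*(4/(-5)) = P*(4*(-⅕)) = P*(-⅘) = -4*P/5)
(3749 - 1627)/(U(12, N) + 2655) = (3749 - 1627)/(-⅘*43 + 2655) = 2122/(-172/5 + 2655) = 2122/(13103/5) = 2122*(5/13103) = 10610/13103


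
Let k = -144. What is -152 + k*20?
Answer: -3032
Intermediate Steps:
-152 + k*20 = -152 - 144*20 = -152 - 2880 = -3032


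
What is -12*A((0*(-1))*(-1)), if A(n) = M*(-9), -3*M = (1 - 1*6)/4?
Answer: 45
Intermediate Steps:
M = 5/12 (M = -(1 - 1*6)/(3*4) = -(1 - 6)/(3*4) = -(-5)/(3*4) = -1/3*(-5/4) = 5/12 ≈ 0.41667)
A(n) = -15/4 (A(n) = (5/12)*(-9) = -15/4)
-12*A((0*(-1))*(-1)) = -12*(-15/4) = 45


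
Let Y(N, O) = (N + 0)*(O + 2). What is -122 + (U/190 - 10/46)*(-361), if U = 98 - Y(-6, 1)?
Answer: -30351/115 ≈ -263.92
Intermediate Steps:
Y(N, O) = N*(2 + O)
U = 116 (U = 98 - (-6)*(2 + 1) = 98 - (-6)*3 = 98 - 1*(-18) = 98 + 18 = 116)
-122 + (U/190 - 10/46)*(-361) = -122 + (116/190 - 10/46)*(-361) = -122 + (116*(1/190) - 10*1/46)*(-361) = -122 + (58/95 - 5/23)*(-361) = -122 + (859/2185)*(-361) = -122 - 16321/115 = -30351/115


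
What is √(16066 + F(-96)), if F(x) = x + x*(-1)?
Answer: √16066 ≈ 126.75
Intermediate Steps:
F(x) = 0 (F(x) = x - x = 0)
√(16066 + F(-96)) = √(16066 + 0) = √16066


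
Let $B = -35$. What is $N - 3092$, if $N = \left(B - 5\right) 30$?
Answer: $-4292$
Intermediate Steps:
$N = -1200$ ($N = \left(-35 - 5\right) 30 = \left(-40\right) 30 = -1200$)
$N - 3092 = -1200 - 3092 = -4292$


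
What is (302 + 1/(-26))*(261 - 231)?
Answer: 117765/13 ≈ 9058.8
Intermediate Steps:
(302 + 1/(-26))*(261 - 231) = (302 - 1/26)*30 = (7851/26)*30 = 117765/13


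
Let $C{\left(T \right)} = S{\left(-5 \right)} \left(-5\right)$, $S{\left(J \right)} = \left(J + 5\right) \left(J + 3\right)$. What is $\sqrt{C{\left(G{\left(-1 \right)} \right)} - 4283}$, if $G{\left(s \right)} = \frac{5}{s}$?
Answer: $i \sqrt{4283} \approx 65.445 i$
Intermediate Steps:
$S{\left(J \right)} = \left(3 + J\right) \left(5 + J\right)$ ($S{\left(J \right)} = \left(5 + J\right) \left(3 + J\right) = \left(3 + J\right) \left(5 + J\right)$)
$C{\left(T \right)} = 0$ ($C{\left(T \right)} = \left(15 + \left(-5\right)^{2} + 8 \left(-5\right)\right) \left(-5\right) = \left(15 + 25 - 40\right) \left(-5\right) = 0 \left(-5\right) = 0$)
$\sqrt{C{\left(G{\left(-1 \right)} \right)} - 4283} = \sqrt{0 - 4283} = \sqrt{-4283} = i \sqrt{4283}$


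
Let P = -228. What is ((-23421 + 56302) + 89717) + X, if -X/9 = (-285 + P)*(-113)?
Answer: -399123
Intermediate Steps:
X = -521721 (X = -9*(-285 - 228)*(-113) = -(-4617)*(-113) = -9*57969 = -521721)
((-23421 + 56302) + 89717) + X = ((-23421 + 56302) + 89717) - 521721 = (32881 + 89717) - 521721 = 122598 - 521721 = -399123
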